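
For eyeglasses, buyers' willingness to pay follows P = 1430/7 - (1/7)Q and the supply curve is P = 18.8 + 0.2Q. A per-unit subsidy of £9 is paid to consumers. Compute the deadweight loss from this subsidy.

Pre-subsidy: 1430/7 - (1/7)Q = 18.8 + 0.2Q gives Q* = 541 and P* = 127.
With the rebate, buyers effectively pay Pb = Ps − 9, where Ps is the price sellers receive.
On the curves, Pb = 1430/7 - (1/7)Q and Ps = 18.8 + 0.2Q; the wedge Ps − Pb = 9 gives 18.8 + 0.2Q − (1430/7 - (1/7)Q) = 9, so Q' = 567.25.
Then Pb = 1430/7 − (1/7)·567.25 = 123.25 and Ps = 18.8 + 0.2·567.25 = 132.25.
The subsidy expands output by 567.25 − 541 = 26.25 past the efficient level; on those units the gap between marginal cost and willingness to pay runs from 0 up to 9.
DWL = ½ × 9 × 26.25 = 118.125.

Deadweight loss = £118.125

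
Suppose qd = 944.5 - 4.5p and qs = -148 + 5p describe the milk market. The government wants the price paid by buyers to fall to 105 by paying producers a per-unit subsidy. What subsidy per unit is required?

Required subsidy s = 19 per unit

At a buyer price of 105, quantity demanded is 944.5 − 4.5·105 = 472.
Sellers supply 472 only when they receive ps with -148 + 5·ps = 472, i.e. ps = 124.
s = ps − pb = 124 − 105 = 19.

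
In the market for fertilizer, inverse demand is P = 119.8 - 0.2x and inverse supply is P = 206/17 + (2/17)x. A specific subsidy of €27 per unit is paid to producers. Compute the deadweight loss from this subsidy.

Pre-subsidy: 119.8 - 0.2x = 206/17 + (2/17)x gives x* = 339 and P* = 52.
With the subsidy, sellers receive Ps = Pb + 27 for each unit, where Pb is the price buyers pay.
On the curves, Pb = 119.8 - 0.2x and Ps = 206/17 + (2/17)x; the wedge Ps − Pb = 27 gives 206/17 + (2/17)x − (119.8 - 0.2x) = 27, so x' = 424.
Then Pb = 119.8 − 0.2·424 = 35 and Ps = 206/17 + (2/17)·424 = 62.
The subsidy expands output by 424 − 339 = 85 past the efficient level; on those units the gap between marginal cost and willingness to pay runs from 0 up to 27.
DWL = ½ × 27 × 85 = 1147.5.

Deadweight loss = €1147.5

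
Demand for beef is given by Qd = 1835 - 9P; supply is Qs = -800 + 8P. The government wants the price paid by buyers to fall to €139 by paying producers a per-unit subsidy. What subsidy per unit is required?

Required subsidy s = €34 per unit

At a buyer price of 139, quantity demanded is 1835 − 9·139 = 584.
Sellers supply 584 only when they receive Ps with -800 + 8·Ps = 584, i.e. Ps = 173.
s = Ps − Pb = 173 − 139 = 34.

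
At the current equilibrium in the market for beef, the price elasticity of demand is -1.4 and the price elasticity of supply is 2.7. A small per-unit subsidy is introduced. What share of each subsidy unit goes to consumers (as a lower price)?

Consumer share = 27/41

For a small subsidy around the equilibrium, the benefit split depends on the relative slopes, which at a point are proportional to the elasticities.
Buyer share = εs/(εs + |εd|) = 2.7/(2.7 + 1.4) = 27/41; seller share = |εd|/(εs + |εd|) = 14/41.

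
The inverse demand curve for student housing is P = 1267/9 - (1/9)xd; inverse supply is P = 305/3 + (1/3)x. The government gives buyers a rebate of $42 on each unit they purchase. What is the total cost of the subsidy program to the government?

Pre-subsidy: 1267/9 - (1/9)x = 305/3 + (1/3)x gives x* = 88 and P* = 131.
With the rebate, buyers effectively pay Pb = Ps − 42, where Ps is the price sellers receive.
On the curves, Pb = 1267/9 - (1/9)x and Ps = 305/3 + (1/3)x; the wedge Ps − Pb = 42 gives 305/3 + (1/3)x − (1267/9 - (1/9)x) = 42, so x' = 182.5.
Then Pb = 1267/9 − (1/9)·182.5 = 120.5 and Ps = 305/3 + (1/3)·182.5 = 162.5.
Government outlay = subsidy × quantity = 42 × 182.5 = 7665.

Government cost = $7665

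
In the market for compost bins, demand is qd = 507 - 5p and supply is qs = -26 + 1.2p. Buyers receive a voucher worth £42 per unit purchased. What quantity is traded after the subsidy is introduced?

Pre-subsidy: 507 - 5p = -26 + 1.2p gives p* = 2665/31, q* = 2392/31.
With the rebate, buyers effectively pay pb = ps − 42, where ps is the price sellers receive.
Demand in terms of ps becomes qd = 507 − 5(ps − 42) = 717 - 5ps. Setting this equal to supply: 717 - 5ps = -26 + 1.2ps, so ps = 3715/31.
Buyers pay pb = 3715/31 − 42 = 2413/31; q' = -26 + 1.2·(3715/31) = 3652/31.

q' = 3652/31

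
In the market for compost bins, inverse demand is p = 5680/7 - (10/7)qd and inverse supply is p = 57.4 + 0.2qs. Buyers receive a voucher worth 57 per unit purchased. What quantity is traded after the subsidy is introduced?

q' = 498

Pre-subsidy: 5680/7 - (10/7)q = 57.4 + 0.2q gives q* = 463 and p* = 150.
With the rebate, buyers effectively pay pb = ps − 57, where ps is the price sellers receive.
On the curves, pb = 5680/7 - (10/7)q and ps = 57.4 + 0.2q; the wedge ps − pb = 57 gives 57.4 + 0.2q − (5680/7 - (10/7)q) = 57, so q' = 498.
Then pb = 5680/7 − (10/7)·498 = 100 and ps = 57.4 + 0.2·498 = 157.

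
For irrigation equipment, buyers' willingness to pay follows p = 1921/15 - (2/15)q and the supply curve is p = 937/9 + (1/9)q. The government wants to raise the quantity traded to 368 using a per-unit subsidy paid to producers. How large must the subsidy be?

At q = 368, from the demand curve buyers pay pb = 1921/15 − (2/15)·368 = 79; from the supply curve sellers need ps = 937/9 + (1/9)·368 = 145.
The subsidy must fill the gap: s = ps − pb = 145 − 79 = 66.

Required subsidy s = 66 per unit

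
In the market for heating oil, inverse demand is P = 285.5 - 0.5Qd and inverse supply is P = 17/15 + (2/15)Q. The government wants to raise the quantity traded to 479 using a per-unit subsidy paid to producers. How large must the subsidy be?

Required subsidy s = 19 per unit

At Q = 479, from the demand curve buyers pay Pb = 285.5 − 0.5·479 = 46; from the supply curve sellers need Ps = 17/15 + (2/15)·479 = 65.
The subsidy must fill the gap: s = Ps − Pb = 65 − 46 = 19.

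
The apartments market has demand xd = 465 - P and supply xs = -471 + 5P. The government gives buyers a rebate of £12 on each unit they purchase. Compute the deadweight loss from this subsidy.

Pre-subsidy: 465 - P = -471 + 5P gives P* = 156, x* = 309.
With the rebate, buyers effectively pay Pb = Ps − 12, where Ps is the price sellers receive.
Demand in terms of Ps becomes xd = 465 − 1(Ps − 12) = 477 - Ps. Setting this equal to supply: 477 - Ps = -471 + 5Ps, so Ps = 158.
Buyers pay Pb = 158 − 12 = 146; x' = -471 + 5·158 = 319.
The subsidy expands output by 319 − 309 = 10 past the efficient level; on those units the gap between marginal cost and willingness to pay runs from 0 up to 12.
DWL = ½ × 12 × 10 = 60.

Deadweight loss = £60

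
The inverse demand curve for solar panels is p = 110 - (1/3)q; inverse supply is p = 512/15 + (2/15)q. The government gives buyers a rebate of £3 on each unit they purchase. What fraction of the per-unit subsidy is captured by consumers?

Pre-subsidy: 110 - (1/3)q = 512/15 + (2/15)q gives q* = 1138/7 and p* = 1172/21.
With the rebate, buyers effectively pay pb = ps − 3, where ps is the price sellers receive.
On the curves, pb = 110 - (1/3)q and ps = 512/15 + (2/15)q; the wedge ps − pb = 3 gives 512/15 + (2/15)q − (110 - (1/3)q) = 3, so q' = 169.
Then pb = 110 − (1/3)·169 = 161/3 and ps = 512/15 + (2/15)·169 = 170/3.
Buyers' price falls by p* − pb = 1172/21 − 161/3 = 15/7; sellers' price rises by ps − p* = 170/3 − 1172/21 = 6/7.
So consumers capture (15/7)/3 = 5/7 of each unit of subsidy.

Consumer share = 5/7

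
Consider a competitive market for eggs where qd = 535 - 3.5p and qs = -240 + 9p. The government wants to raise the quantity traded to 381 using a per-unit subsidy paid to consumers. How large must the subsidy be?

At q = 381, invert demand for the buyer price: pb = (535 − 381)/3.5 = 44; invert supply for the seller price: ps = (381 − (-240))/9 = 69.
The subsidy must fill the gap: s = ps − pb = 69 − 44 = 25.

Required subsidy s = 25 per unit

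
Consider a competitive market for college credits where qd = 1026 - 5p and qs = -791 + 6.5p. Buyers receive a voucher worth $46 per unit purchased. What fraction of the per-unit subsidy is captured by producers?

Producer share = 10/23

Pre-subsidy: 1026 - 5p = -791 + 6.5p gives p* = 158, q* = 236.
With the rebate, buyers effectively pay pb = ps − 46, where ps is the price sellers receive.
Demand in terms of ps becomes qd = 1026 − 5(ps − 46) = 1256 - 5ps. Setting this equal to supply: 1256 - 5ps = -791 + 6.5ps, so ps = 178.
Buyers pay pb = 178 − 46 = 132; q' = -791 + 6.5·178 = 366.
Buyers' price falls by p* − pb = 158 − 132 = 26; sellers' price rises by ps − p* = 178 − 158 = 20.
So producers capture 20/46 = 10/23 of each unit of subsidy.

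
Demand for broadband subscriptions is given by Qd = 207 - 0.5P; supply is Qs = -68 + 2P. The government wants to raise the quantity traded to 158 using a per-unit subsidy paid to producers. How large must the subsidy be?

Required subsidy s = 15 per unit

At Q = 158, invert demand for the buyer price: Pb = (207 − 158)/0.5 = 98; invert supply for the seller price: Ps = (158 − (-68))/2 = 113.
The subsidy must fill the gap: s = Ps − Pb = 113 − 98 = 15.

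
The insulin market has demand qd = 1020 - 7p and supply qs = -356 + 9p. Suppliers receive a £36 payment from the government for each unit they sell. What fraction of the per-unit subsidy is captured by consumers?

Consumer share = 0.5625

Pre-subsidy: 1020 - 7p = -356 + 9p gives p* = 86, q* = 418.
With the subsidy, sellers receive ps = pb + 36 for each unit, where pb is the price buyers pay.
Supply in terms of pb becomes qs = -356 + 9(pb + 36) = -32 + 9pb. Setting this equal to demand: 1020 - 7pb = -32 + 9pb, so pb = 65.75.
Sellers receive ps = 65.75 + 36 = 101.75; q' = 1020 − 7·65.75 = 559.75.
Buyers' price falls by p* − pb = 86 − 65.75 = 20.25; sellers' price rises by ps − p* = 101.75 − 86 = 15.75.
So consumers capture 20.25/36 = 0.5625 of each unit of subsidy.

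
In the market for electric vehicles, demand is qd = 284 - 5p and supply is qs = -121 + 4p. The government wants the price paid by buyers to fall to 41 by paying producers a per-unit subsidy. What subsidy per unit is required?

Required subsidy s = 9 per unit

At a buyer price of 41, quantity demanded is 284 − 5·41 = 79.
Sellers supply 79 only when they receive ps with -121 + 4·ps = 79, i.e. ps = 50.
s = ps − pb = 50 − 41 = 9.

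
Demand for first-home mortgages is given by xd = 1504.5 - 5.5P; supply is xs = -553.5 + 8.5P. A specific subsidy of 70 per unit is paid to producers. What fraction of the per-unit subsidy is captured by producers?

Producer share = 11/28

Pre-subsidy: 1504.5 - 5.5P = -553.5 + 8.5P gives P* = 147, x* = 696.
With the subsidy, sellers receive Ps = Pb + 70 for each unit, where Pb is the price buyers pay.
Supply in terms of Pb becomes xs = -553.5 + 8.5(Pb + 70) = 41.5 + 8.5Pb. Setting this equal to demand: 1504.5 - 5.5Pb = 41.5 + 8.5Pb, so Pb = 104.5.
Sellers receive Ps = 104.5 + 70 = 174.5; x' = 1504.5 − 5.5·104.5 = 929.75.
Buyers' price falls by P* − Pb = 147 − 104.5 = 42.5; sellers' price rises by Ps − P* = 174.5 − 147 = 27.5.
So producers capture 27.5/70 = 11/28 of each unit of subsidy.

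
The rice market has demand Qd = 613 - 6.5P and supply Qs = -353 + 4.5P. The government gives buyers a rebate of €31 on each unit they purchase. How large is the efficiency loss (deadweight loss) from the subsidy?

Pre-subsidy: 613 - 6.5P = -353 + 4.5P gives P* = 966/11, Q* = 464/11.
With the rebate, buyers effectively pay Pb = Ps − 31, where Ps is the price sellers receive.
Demand in terms of Ps becomes Qd = 613 − 6.5(Ps − 31) = 814.5 - 6.5Ps. Setting this equal to supply: 814.5 - 6.5Ps = -353 + 4.5Ps, so Ps = 2335/22.
Buyers pay Pb = 2335/22 − 31 = 1653/22; Q' = -353 + 4.5·(2335/22) = 5483/44.
The subsidy expands output by 5483/44 − 464/11 = 3627/44 past the efficient level; on those units the gap between marginal cost and willingness to pay runs from 0 up to 31.
DWL = ½ × 31 × 3627/44 = 112437/88.

Deadweight loss = 112437/88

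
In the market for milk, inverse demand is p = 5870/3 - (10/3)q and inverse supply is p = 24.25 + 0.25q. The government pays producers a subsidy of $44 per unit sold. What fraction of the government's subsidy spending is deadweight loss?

DWL / government spending = 264/23717

Pre-subsidy: 5870/3 - (10/3)q = 24.25 + 0.25q gives q* = 23189/43 and p* = 6840/43.
With the subsidy, sellers receive ps = pb + 44 for each unit, where pb is the price buyers pay.
On the curves, pb = 5870/3 - (10/3)q and ps = 24.25 + 0.25q; the wedge ps − pb = 44 gives 24.25 + 0.25q − (5870/3 - (10/3)q) = 44, so q' = 23717/43.
Then pb = 5870/3 − (10/3)·(23717/43) = 5080/43 and ps = 24.25 + 0.25·(23717/43) = 6972/43.
ΔCS = ½(23189/43 + 23717/43)(6840/43 − 5080/43) = 41277280/1849; ΔPS = ½(23189/43 + 23717/43)(6972/43 − 6840/43) = 3095796/1849.
Government spending = 44 × 23717/43 = 1043548/43.
DWL = ½ × 44 × (23717/43 − 23189/43) = 11616/43; fraction = (11616/43) / (1043548/43) = 264/23717.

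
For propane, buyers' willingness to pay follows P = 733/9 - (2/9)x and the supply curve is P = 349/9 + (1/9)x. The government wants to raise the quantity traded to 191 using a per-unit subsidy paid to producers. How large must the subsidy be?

Required subsidy s = 21 per unit

At x = 191, from the demand curve buyers pay Pb = 733/9 − (2/9)·191 = 39; from the supply curve sellers need Ps = 349/9 + (1/9)·191 = 60.
The subsidy must fill the gap: s = Ps − Pb = 60 − 39 = 21.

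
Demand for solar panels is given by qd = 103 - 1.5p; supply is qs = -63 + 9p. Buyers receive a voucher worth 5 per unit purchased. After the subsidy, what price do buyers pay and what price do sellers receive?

Pre-subsidy: 103 - 1.5p = -63 + 9p gives p* = 332/21, q* = 555/7.
With the rebate, buyers effectively pay pb = ps − 5, where ps is the price sellers receive.
Demand in terms of ps becomes qd = 103 − 1.5(ps − 5) = 110.5 - 1.5ps. Setting this equal to supply: 110.5 - 1.5ps = -63 + 9ps, so ps = 347/21.
Buyers pay pb = 347/21 − 5 = 242/21; q' = -63 + 9·(347/21) = 600/7.

Buyers pay 242/21; sellers receive 347/21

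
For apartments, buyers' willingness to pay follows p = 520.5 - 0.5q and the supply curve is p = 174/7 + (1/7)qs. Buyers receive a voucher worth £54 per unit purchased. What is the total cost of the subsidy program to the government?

Government cost = £46170

Pre-subsidy: 520.5 - 0.5q = 174/7 + (1/7)q gives q* = 771 and p* = 135.
With the rebate, buyers effectively pay pb = ps − 54, where ps is the price sellers receive.
On the curves, pb = 520.5 - 0.5q and ps = 174/7 + (1/7)q; the wedge ps − pb = 54 gives 174/7 + (1/7)q − (520.5 - 0.5q) = 54, so q' = 855.
Then pb = 520.5 − 0.5·855 = 93 and ps = 174/7 + (1/7)·855 = 147.
Government outlay = subsidy × quantity = 54 × 855 = 46170.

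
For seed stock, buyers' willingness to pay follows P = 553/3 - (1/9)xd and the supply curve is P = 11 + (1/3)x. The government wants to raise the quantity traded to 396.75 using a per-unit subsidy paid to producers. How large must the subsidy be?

At x = 396.75, from the demand curve buyers pay Pb = 553/3 − (1/9)·396.75 = 140.25; from the supply curve sellers need Ps = 11 + (1/3)·396.75 = 143.25.
The subsidy must fill the gap: s = Ps − Pb = 143.25 − 140.25 = 3.

Required subsidy s = 3 per unit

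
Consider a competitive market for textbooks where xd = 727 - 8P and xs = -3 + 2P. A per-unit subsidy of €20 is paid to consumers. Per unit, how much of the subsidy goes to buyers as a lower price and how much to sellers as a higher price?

Pre-subsidy: 727 - 8P = -3 + 2P gives P* = 73, x* = 143.
With the rebate, buyers effectively pay Pb = Ps − 20, where Ps is the price sellers receive.
Demand in terms of Ps becomes xd = 727 − 8(Ps − 20) = 887 - 8Ps. Setting this equal to supply: 887 - 8Ps = -3 + 2Ps, so Ps = 89.
Buyers pay Pb = 89 − 20 = 69; x' = -3 + 2·89 = 175.
Buyers' price falls by P* − Pb = 73 − 69 = 4; sellers' price rises by Ps − P* = 89 − 73 = 16.

Buyers gain €4 per unit; sellers gain €16 per unit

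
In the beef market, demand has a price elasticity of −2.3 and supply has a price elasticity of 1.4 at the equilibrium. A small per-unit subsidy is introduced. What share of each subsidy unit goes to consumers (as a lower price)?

Consumer share = 14/37

For a small subsidy around the equilibrium, the benefit split depends on the relative slopes, which at a point are proportional to the elasticities.
Buyer share = εs/(εs + |εd|) = 1.4/(1.4 + 2.3) = 14/37; seller share = |εd|/(εs + |εd|) = 23/37.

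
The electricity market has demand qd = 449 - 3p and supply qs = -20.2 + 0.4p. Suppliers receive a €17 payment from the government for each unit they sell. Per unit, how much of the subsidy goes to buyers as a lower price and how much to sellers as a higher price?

Buyers gain €2 per unit; sellers gain €15 per unit

Pre-subsidy: 449 - 3p = -20.2 + 0.4p gives p* = 138, q* = 35.
With the subsidy, sellers receive ps = pb + 17 for each unit, where pb is the price buyers pay.
Supply in terms of pb becomes qs = -20.2 + 0.4(pb + 17) = -13.4 + 0.4pb. Setting this equal to demand: 449 - 3pb = -13.4 + 0.4pb, so pb = 136.
Sellers receive ps = 136 + 17 = 153; q' = 449 − 3·136 = 41.
Buyers' price falls by p* − pb = 138 − 136 = 2; sellers' price rises by ps − p* = 153 − 138 = 15.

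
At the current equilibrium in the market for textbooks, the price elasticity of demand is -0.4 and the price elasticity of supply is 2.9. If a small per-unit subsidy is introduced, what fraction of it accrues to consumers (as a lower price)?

For a small subsidy around the equilibrium, the benefit split depends on the relative slopes, which at a point are proportional to the elasticities.
Buyer share = εs/(εs + |εd|) = 2.9/(2.9 + 0.4) = 29/33; seller share = |εd|/(εs + |εd|) = 4/33.

Consumer share = 29/33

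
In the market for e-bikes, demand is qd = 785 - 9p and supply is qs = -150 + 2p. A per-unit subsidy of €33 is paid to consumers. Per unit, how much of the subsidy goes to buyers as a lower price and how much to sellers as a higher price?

Pre-subsidy: 785 - 9p = -150 + 2p gives p* = 85, q* = 20.
With the rebate, buyers effectively pay pb = ps − 33, where ps is the price sellers receive.
Demand in terms of ps becomes qd = 785 − 9(ps − 33) = 1082 - 9ps. Setting this equal to supply: 1082 - 9ps = -150 + 2ps, so ps = 112.
Buyers pay pb = 112 − 33 = 79; q' = -150 + 2·112 = 74.
Buyers' price falls by p* − pb = 85 − 79 = 6; sellers' price rises by ps − p* = 112 − 85 = 27.

Buyers gain €6 per unit; sellers gain €27 per unit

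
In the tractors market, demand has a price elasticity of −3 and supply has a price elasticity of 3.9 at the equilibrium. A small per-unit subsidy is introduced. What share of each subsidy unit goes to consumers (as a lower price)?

Consumer share = 13/23

For a small subsidy around the equilibrium, the benefit split depends on the relative slopes, which at a point are proportional to the elasticities.
Buyer share = εs/(εs + |εd|) = 3.9/(3.9 + 3) = 13/23; seller share = |εd|/(εs + |εd|) = 10/23.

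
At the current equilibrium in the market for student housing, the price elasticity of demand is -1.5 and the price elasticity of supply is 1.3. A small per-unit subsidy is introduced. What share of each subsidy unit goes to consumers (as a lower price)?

For a small subsidy around the equilibrium, the benefit split depends on the relative slopes, which at a point are proportional to the elasticities.
Buyer share = εs/(εs + |εd|) = 1.3/(1.3 + 1.5) = 13/28; seller share = |εd|/(εs + |εd|) = 15/28.

Consumer share = 13/28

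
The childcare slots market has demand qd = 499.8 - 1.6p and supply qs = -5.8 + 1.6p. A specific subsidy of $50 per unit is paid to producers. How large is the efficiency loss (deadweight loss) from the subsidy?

Deadweight loss = $1000

Pre-subsidy: 499.8 - 1.6p = -5.8 + 1.6p gives p* = 158, q* = 247.
With the subsidy, sellers receive ps = pb + 50 for each unit, where pb is the price buyers pay.
Supply in terms of pb becomes qs = -5.8 + 1.6(pb + 50) = 74.2 + 1.6pb. Setting this equal to demand: 499.8 - 1.6pb = 74.2 + 1.6pb, so pb = 133.
Sellers receive ps = 133 + 50 = 183; q' = 499.8 − 1.6·133 = 287.
The subsidy expands output by 287 − 247 = 40 past the efficient level; on those units the gap between marginal cost and willingness to pay runs from 0 up to 50.
DWL = ½ × 50 × 40 = 1000.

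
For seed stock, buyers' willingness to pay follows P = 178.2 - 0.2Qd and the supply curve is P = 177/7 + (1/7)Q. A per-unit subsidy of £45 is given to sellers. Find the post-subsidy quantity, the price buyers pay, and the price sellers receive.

Pre-subsidy: 178.2 - 0.2Q = 177/7 + (1/7)Q gives Q* = 446 and P* = 89.
With the subsidy, sellers receive Ps = Pb + 45 for each unit, where Pb is the price buyers pay.
On the curves, Pb = 178.2 - 0.2Q and Ps = 177/7 + (1/7)Q; the wedge Ps − Pb = 45 gives 177/7 + (1/7)Q − (178.2 - 0.2Q) = 45, so Q' = 577.25.
Then Pb = 178.2 − 0.2·577.25 = 62.75 and Ps = 177/7 + (1/7)·577.25 = 107.75.

Q' = 577.25; buyers pay £62.75; sellers receive £107.75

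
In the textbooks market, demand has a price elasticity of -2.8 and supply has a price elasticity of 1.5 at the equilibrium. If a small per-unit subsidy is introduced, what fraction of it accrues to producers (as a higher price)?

Producer share = 28/43

For a small subsidy around the equilibrium, the benefit split depends on the relative slopes, which at a point are proportional to the elasticities.
Buyer share = εs/(εs + |εd|) = 1.5/(1.5 + 2.8) = 15/43; seller share = |εd|/(εs + |εd|) = 28/43.
So producers capture 28/43 of the subsidy.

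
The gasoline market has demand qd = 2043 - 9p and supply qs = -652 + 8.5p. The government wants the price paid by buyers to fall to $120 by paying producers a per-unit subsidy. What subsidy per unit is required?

At a buyer price of 120, quantity demanded is 2043 − 9·120 = 963.
Sellers supply 963 only when they receive ps with -652 + 8.5·ps = 963, i.e. ps = 190.
s = ps − pb = 190 − 120 = 70.

Required subsidy s = $70 per unit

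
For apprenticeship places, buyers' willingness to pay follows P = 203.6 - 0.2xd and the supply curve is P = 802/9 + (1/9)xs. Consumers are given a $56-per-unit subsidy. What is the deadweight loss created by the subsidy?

Pre-subsidy: 203.6 - 0.2x = 802/9 + (1/9)x gives x* = 368 and P* = 130.
With the rebate, buyers effectively pay Pb = Ps − 56, where Ps is the price sellers receive.
On the curves, Pb = 203.6 - 0.2x and Ps = 802/9 + (1/9)x; the wedge Ps − Pb = 56 gives 802/9 + (1/9)x − (203.6 - 0.2x) = 56, so x' = 548.
Then Pb = 203.6 − 0.2·548 = 94 and Ps = 802/9 + (1/9)·548 = 150.
The subsidy expands output by 548 − 368 = 180 past the efficient level; on those units the gap between marginal cost and willingness to pay runs from 0 up to 56.
DWL = ½ × 56 × 180 = 5040.

Deadweight loss = $5040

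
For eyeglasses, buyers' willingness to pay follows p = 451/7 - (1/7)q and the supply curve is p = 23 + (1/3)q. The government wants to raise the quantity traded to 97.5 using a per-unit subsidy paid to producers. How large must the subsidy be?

Required subsidy s = 5 per unit

At q = 97.5, from the demand curve buyers pay pb = 451/7 − (1/7)·97.5 = 50.5; from the supply curve sellers need ps = 23 + (1/3)·97.5 = 55.5.
The subsidy must fill the gap: s = ps − pb = 55.5 − 50.5 = 5.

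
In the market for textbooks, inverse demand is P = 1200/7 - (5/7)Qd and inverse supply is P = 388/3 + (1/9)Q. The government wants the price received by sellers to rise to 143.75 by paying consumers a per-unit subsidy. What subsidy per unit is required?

At a seller price of 143.75, quantity supplied is -1164 + 9·143.75 = 129.75.
Buyers absorb 129.75 only when they pay Pb = 1200/7 − (5/7)·129.75 = 78.75.
s = Ps − Pb = 143.75 − 78.75 = 65.

Required subsidy s = 65 per unit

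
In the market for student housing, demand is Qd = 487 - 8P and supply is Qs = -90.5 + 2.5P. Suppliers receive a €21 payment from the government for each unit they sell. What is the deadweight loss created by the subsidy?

Pre-subsidy: 487 - 8P = -90.5 + 2.5P gives P* = 55, Q* = 47.
With the subsidy, sellers receive Ps = Pb + 21 for each unit, where Pb is the price buyers pay.
Supply in terms of Pb becomes Qs = -90.5 + 2.5(Pb + 21) = -38 + 2.5Pb. Setting this equal to demand: 487 - 8Pb = -38 + 2.5Pb, so Pb = 50.
Sellers receive Ps = 50 + 21 = 71; Q' = 487 − 8·50 = 87.
The subsidy expands output by 87 − 47 = 40 past the efficient level; on those units the gap between marginal cost and willingness to pay runs from 0 up to 21.
DWL = ½ × 21 × 40 = 420.

Deadweight loss = €420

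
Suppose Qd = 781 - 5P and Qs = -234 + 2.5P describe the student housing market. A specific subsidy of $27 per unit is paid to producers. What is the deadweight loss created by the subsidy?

Deadweight loss = $607.5

Pre-subsidy: 781 - 5P = -234 + 2.5P gives P* = 406/3, Q* = 313/3.
With the subsidy, sellers receive Ps = Pb + 27 for each unit, where Pb is the price buyers pay.
Supply in terms of Pb becomes Qs = -234 + 2.5(Pb + 27) = -166.5 + 2.5Pb. Setting this equal to demand: 781 - 5Pb = -166.5 + 2.5Pb, so Pb = 379/3.
Sellers receive Ps = 379/3 + 27 = 460/3; Q' = 781 − 5·(379/3) = 448/3.
The subsidy expands output by 448/3 − 313/3 = 45 past the efficient level; on those units the gap between marginal cost and willingness to pay runs from 0 up to 27.
DWL = ½ × 27 × 45 = 607.5.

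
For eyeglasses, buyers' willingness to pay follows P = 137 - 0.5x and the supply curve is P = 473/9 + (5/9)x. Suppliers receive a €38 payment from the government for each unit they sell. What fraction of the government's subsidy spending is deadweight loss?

DWL / government spending = 9/58

Pre-subsidy: 137 - 0.5x = 473/9 + (5/9)x gives x* = 80 and P* = 97.
With the subsidy, sellers receive Ps = Pb + 38 for each unit, where Pb is the price buyers pay.
On the curves, Pb = 137 - 0.5x and Ps = 473/9 + (5/9)x; the wedge Ps − Pb = 38 gives 473/9 + (5/9)x − (137 - 0.5x) = 38, so x' = 116.
Then Pb = 137 − 0.5·116 = 79 and Ps = 473/9 + (5/9)·116 = 117.
ΔCS = ½(80 + 116)(97 − 79) = 1764; ΔPS = ½(80 + 116)(117 − 97) = 1960.
Government spending = 38 × 116 = 4408.
DWL = ½ × 38 × (116 − 80) = 684; fraction = 684 / 4408 = 9/58.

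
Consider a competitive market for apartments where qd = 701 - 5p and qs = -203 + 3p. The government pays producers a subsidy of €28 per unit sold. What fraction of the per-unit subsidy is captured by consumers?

Pre-subsidy: 701 - 5p = -203 + 3p gives p* = 113, q* = 136.
With the subsidy, sellers receive ps = pb + 28 for each unit, where pb is the price buyers pay.
Supply in terms of pb becomes qs = -203 + 3(pb + 28) = -119 + 3pb. Setting this equal to demand: 701 - 5pb = -119 + 3pb, so pb = 102.5.
Sellers receive ps = 102.5 + 28 = 130.5; q' = 701 − 5·102.5 = 188.5.
Buyers' price falls by p* − pb = 113 − 102.5 = 10.5; sellers' price rises by ps − p* = 130.5 − 113 = 17.5.
So consumers capture 10.5/28 = 0.375 of each unit of subsidy.

Consumer share = 0.375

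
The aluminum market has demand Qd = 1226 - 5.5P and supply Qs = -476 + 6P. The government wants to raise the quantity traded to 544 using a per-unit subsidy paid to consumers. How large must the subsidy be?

At Q = 544, invert demand for the buyer price: Pb = (1226 − 544)/5.5 = 124; invert supply for the seller price: Ps = (544 − (-476))/6 = 170.
The subsidy must fill the gap: s = Ps − Pb = 170 − 124 = 46.

Required subsidy s = 46 per unit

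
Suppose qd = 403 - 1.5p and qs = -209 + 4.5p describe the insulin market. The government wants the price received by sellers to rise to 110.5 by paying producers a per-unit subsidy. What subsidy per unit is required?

At a seller price of 110.5, quantity supplied is -209 + 4.5·110.5 = 288.25.
Buyers absorb 288.25 only when they pay pb with 403 − 1.5·pb = 288.25, i.e. pb = 76.5.
s = ps − pb = 110.5 − 76.5 = 34.

Required subsidy s = 34 per unit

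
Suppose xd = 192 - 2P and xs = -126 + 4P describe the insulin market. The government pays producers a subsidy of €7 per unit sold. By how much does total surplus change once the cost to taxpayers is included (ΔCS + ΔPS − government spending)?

Net change in total surplus = -98/3

Pre-subsidy: 192 - 2P = -126 + 4P gives P* = 53, x* = 86.
With the subsidy, sellers receive Ps = Pb + 7 for each unit, where Pb is the price buyers pay.
Supply in terms of Pb becomes xs = -126 + 4(Pb + 7) = -98 + 4Pb. Setting this equal to demand: 192 - 2Pb = -98 + 4Pb, so Pb = 145/3.
Sellers receive Ps = 145/3 + 7 = 166/3; x' = 192 − 2·(145/3) = 286/3.
ΔCS = ½(86 + 286/3)(53 − 145/3) = 3808/9; ΔPS = ½(86 + 286/3)(166/3 − 53) = 1904/9.
Government spending = 7 × 286/3 = 2002/3.
Net change = 3808/9 + 1904/9 − 2002/3 = -98/3. The loss equals the DWL triangle ½·7·28/3.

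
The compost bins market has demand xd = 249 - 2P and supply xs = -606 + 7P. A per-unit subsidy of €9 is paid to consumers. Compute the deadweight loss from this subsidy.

Deadweight loss = €63

Pre-subsidy: 249 - 2P = -606 + 7P gives P* = 95, x* = 59.
With the rebate, buyers effectively pay Pb = Ps − 9, where Ps is the price sellers receive.
Demand in terms of Ps becomes xd = 249 − 2(Ps − 9) = 267 - 2Ps. Setting this equal to supply: 267 - 2Ps = -606 + 7Ps, so Ps = 97.
Buyers pay Pb = 97 − 9 = 88; x' = -606 + 7·97 = 73.
The subsidy expands output by 73 − 59 = 14 past the efficient level; on those units the gap between marginal cost and willingness to pay runs from 0 up to 9.
DWL = ½ × 9 × 14 = 63.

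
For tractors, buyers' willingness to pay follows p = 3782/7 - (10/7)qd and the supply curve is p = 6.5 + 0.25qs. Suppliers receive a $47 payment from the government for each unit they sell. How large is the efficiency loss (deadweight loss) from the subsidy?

Deadweight loss = $658

Pre-subsidy: 3782/7 - (10/7)q = 6.5 + 0.25q gives q* = 318 and p* = 86.
With the subsidy, sellers receive ps = pb + 47 for each unit, where pb is the price buyers pay.
On the curves, pb = 3782/7 - (10/7)q and ps = 6.5 + 0.25q; the wedge ps − pb = 47 gives 6.5 + 0.25q − (3782/7 - (10/7)q) = 47, so q' = 346.
Then pb = 3782/7 − (10/7)·346 = 46 and ps = 6.5 + 0.25·346 = 93.
The subsidy expands output by 346 − 318 = 28 past the efficient level; on those units the gap between marginal cost and willingness to pay runs from 0 up to 47.
DWL = ½ × 47 × 28 = 658.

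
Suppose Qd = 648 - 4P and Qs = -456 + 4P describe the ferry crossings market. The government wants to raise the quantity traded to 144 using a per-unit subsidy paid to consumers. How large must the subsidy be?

Required subsidy s = 24 per unit

At Q = 144, invert demand for the buyer price: Pb = (648 − 144)/4 = 126; invert supply for the seller price: Ps = (144 − (-456))/4 = 150.
The subsidy must fill the gap: s = Ps − Pb = 150 − 126 = 24.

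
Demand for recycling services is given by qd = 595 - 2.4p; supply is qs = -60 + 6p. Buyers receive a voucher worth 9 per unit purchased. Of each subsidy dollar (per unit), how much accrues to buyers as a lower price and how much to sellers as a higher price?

Pre-subsidy: 595 - 2.4p = -60 + 6p gives p* = 3275/42, q* = 2855/7.
With the rebate, buyers effectively pay pb = ps − 9, where ps is the price sellers receive.
Demand in terms of ps becomes qd = 595 − 2.4(ps − 9) = 616.6 - 2.4ps. Setting this equal to supply: 616.6 - 2.4ps = -60 + 6ps, so ps = 3383/42.
Buyers pay pb = 3383/42 − 9 = 3005/42; q' = -60 + 6·(3383/42) = 2963/7.
Buyers' price falls by p* − pb = 3275/42 − 3005/42 = 45/7; sellers' price rises by ps − p* = 3383/42 − 3275/42 = 18/7.

Buyers gain 45/7 per unit; sellers gain 18/7 per unit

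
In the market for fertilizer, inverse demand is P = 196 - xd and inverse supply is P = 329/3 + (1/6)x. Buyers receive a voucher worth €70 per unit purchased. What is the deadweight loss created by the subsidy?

Pre-subsidy: 196 - x = 329/3 + (1/6)x gives x* = 74 and P* = 122.
With the rebate, buyers effectively pay Pb = Ps − 70, where Ps is the price sellers receive.
On the curves, Pb = 196 - x and Ps = 329/3 + (1/6)x; the wedge Ps − Pb = 70 gives 329/3 + (1/6)x − (196 - x) = 70, so x' = 134.
Then Pb = 196 − 1·134 = 62 and Ps = 329/3 + (1/6)·134 = 132.
The subsidy expands output by 134 − 74 = 60 past the efficient level; on those units the gap between marginal cost and willingness to pay runs from 0 up to 70.
DWL = ½ × 70 × 60 = 2100.

Deadweight loss = €2100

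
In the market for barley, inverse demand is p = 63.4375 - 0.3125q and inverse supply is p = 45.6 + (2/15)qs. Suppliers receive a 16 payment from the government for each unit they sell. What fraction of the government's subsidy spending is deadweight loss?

Pre-subsidy: 63.4375 - 0.3125q = 45.6 + (2/15)q gives q* = 4281/107 and p* = 5450/107.
With the subsidy, sellers receive ps = pb + 16 for each unit, where pb is the price buyers pay.
On the curves, pb = 63.4375 - 0.3125q and ps = 45.6 + (2/15)q; the wedge ps − pb = 16 gives 45.6 + (2/15)q − (63.4375 - 0.3125q) = 16, so q' = 8121/107.
Then pb = 63.4375 − 0.3125·(8121/107) = 4250/107 and ps = 45.6 + (2/15)·(8121/107) = 5962/107.
ΔCS = ½(4281/107 + 8121/107)(5450/107 − 4250/107) = 7441200/11449; ΔPS = ½(4281/107 + 8121/107)(5962/107 − 5450/107) = 3174912/11449.
Government spending = 16 × 8121/107 = 129936/107.
DWL = ½ × 16 × (8121/107 − 4281/107) = 30720/107; fraction = (30720/107) / (129936/107) = 640/2707.

DWL / government spending = 640/2707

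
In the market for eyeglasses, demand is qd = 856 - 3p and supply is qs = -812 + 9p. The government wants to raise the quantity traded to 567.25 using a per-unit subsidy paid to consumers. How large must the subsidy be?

At q = 567.25, invert demand for the buyer price: pb = (856 − 567.25)/3 = 96.25; invert supply for the seller price: ps = (567.25 − (-812))/9 = 153.25.
The subsidy must fill the gap: s = ps − pb = 153.25 − 96.25 = 57.

Required subsidy s = 57 per unit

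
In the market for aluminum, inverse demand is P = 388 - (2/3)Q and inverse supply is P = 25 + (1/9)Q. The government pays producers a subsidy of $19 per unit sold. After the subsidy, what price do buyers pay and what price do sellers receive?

Pre-subsidy: 388 - (2/3)Q = 25 + (1/9)Q gives Q* = 3267/7 and P* = 538/7.
With the subsidy, sellers receive Ps = Pb + 19 for each unit, where Pb is the price buyers pay.
On the curves, Pb = 388 - (2/3)Q and Ps = 25 + (1/9)Q; the wedge Ps − Pb = 19 gives 25 + (1/9)Q − (388 - (2/3)Q) = 19, so Q' = 3438/7.
Then Pb = 388 − (2/3)·(3438/7) = 424/7 and Ps = 25 + (1/9)·(3438/7) = 557/7.

Buyers pay 424/7; sellers receive 557/7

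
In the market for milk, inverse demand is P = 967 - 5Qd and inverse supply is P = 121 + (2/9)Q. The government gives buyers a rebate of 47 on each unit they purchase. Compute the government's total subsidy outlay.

Government cost = 8037

Pre-subsidy: 967 - 5Q = 121 + (2/9)Q gives Q* = 162 and P* = 157.
With the rebate, buyers effectively pay Pb = Ps − 47, where Ps is the price sellers receive.
On the curves, Pb = 967 - 5Q and Ps = 121 + (2/9)Q; the wedge Ps − Pb = 47 gives 121 + (2/9)Q − (967 - 5Q) = 47, so Q' = 171.
Then Pb = 967 − 5·171 = 112 and Ps = 121 + (2/9)·171 = 159.
Government outlay = subsidy × quantity = 47 × 171 = 8037.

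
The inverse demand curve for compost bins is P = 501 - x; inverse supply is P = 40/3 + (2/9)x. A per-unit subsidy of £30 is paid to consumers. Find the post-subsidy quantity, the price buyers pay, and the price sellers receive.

Pre-subsidy: 501 - x = 40/3 + (2/9)x gives x* = 399 and P* = 102.
With the rebate, buyers effectively pay Pb = Ps − 30, where Ps is the price sellers receive.
On the curves, Pb = 501 - x and Ps = 40/3 + (2/9)x; the wedge Ps − Pb = 30 gives 40/3 + (2/9)x − (501 - x) = 30, so x' = 4659/11.
Then Pb = 501 − 1·(4659/11) = 852/11 and Ps = 40/3 + (2/9)·(4659/11) = 1182/11.

x' = 4659/11; buyers pay 852/11; sellers receive 1182/11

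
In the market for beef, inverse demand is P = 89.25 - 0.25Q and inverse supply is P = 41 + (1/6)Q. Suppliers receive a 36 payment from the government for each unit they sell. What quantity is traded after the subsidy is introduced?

Q' = 202.2

Pre-subsidy: 89.25 - 0.25Q = 41 + (1/6)Q gives Q* = 115.8 and P* = 60.3.
With the subsidy, sellers receive Ps = Pb + 36 for each unit, where Pb is the price buyers pay.
On the curves, Pb = 89.25 - 0.25Q and Ps = 41 + (1/6)Q; the wedge Ps − Pb = 36 gives 41 + (1/6)Q − (89.25 - 0.25Q) = 36, so Q' = 202.2.
Then Pb = 89.25 − 0.25·202.2 = 38.7 and Ps = 41 + (1/6)·202.2 = 74.7.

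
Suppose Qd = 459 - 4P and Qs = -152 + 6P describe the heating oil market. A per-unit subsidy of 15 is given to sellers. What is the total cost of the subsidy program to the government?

Government cost = 3759

Pre-subsidy: 459 - 4P = -152 + 6P gives P* = 61.1, Q* = 214.6.
With the subsidy, sellers receive Ps = Pb + 15 for each unit, where Pb is the price buyers pay.
Supply in terms of Pb becomes Qs = -152 + 6(Pb + 15) = -62 + 6Pb. Setting this equal to demand: 459 - 4Pb = -62 + 6Pb, so Pb = 52.1.
Sellers receive Ps = 52.1 + 15 = 67.1; Q' = 459 − 4·52.1 = 250.6.
Government outlay = subsidy × quantity = 15 × 250.6 = 3759.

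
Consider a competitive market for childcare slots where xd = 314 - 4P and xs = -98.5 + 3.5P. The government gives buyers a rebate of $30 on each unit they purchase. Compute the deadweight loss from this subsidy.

Deadweight loss = $840

Pre-subsidy: 314 - 4P = -98.5 + 3.5P gives P* = 55, x* = 94.
With the rebate, buyers effectively pay Pb = Ps − 30, where Ps is the price sellers receive.
Demand in terms of Ps becomes xd = 314 − 4(Ps − 30) = 434 - 4Ps. Setting this equal to supply: 434 - 4Ps = -98.5 + 3.5Ps, so Ps = 71.
Buyers pay Pb = 71 − 30 = 41; x' = -98.5 + 3.5·71 = 150.
The subsidy expands output by 150 − 94 = 56 past the efficient level; on those units the gap between marginal cost and willingness to pay runs from 0 up to 30.
DWL = ½ × 30 × 56 = 840.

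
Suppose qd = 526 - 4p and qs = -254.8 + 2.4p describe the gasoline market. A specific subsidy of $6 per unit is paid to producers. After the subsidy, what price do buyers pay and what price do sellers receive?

Buyers pay $119.75; sellers receive $125.75

Pre-subsidy: 526 - 4p = -254.8 + 2.4p gives p* = 122, q* = 38.
With the subsidy, sellers receive ps = pb + 6 for each unit, where pb is the price buyers pay.
Supply in terms of pb becomes qs = -254.8 + 2.4(pb + 6) = -240.4 + 2.4pb. Setting this equal to demand: 526 - 4pb = -240.4 + 2.4pb, so pb = 119.75.
Sellers receive ps = 119.75 + 6 = 125.75; q' = 526 − 4·119.75 = 47.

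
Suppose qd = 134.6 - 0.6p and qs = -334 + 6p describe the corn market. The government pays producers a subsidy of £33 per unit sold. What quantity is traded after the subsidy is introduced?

Pre-subsidy: 134.6 - 0.6p = -334 + 6p gives p* = 71, q* = 92.
With the subsidy, sellers receive ps = pb + 33 for each unit, where pb is the price buyers pay.
Supply in terms of pb becomes qs = -334 + 6(pb + 33) = -136 + 6pb. Setting this equal to demand: 134.6 - 0.6pb = -136 + 6pb, so pb = 41.
Sellers receive ps = 41 + 33 = 74; q' = 134.6 − 0.6·41 = 110.

q' = 110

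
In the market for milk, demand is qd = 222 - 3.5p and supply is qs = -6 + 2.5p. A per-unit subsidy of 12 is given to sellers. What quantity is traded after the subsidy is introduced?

Pre-subsidy: 222 - 3.5p = -6 + 2.5p gives p* = 38, q* = 89.
With the subsidy, sellers receive ps = pb + 12 for each unit, where pb is the price buyers pay.
Supply in terms of pb becomes qs = -6 + 2.5(pb + 12) = 24 + 2.5pb. Setting this equal to demand: 222 - 3.5pb = 24 + 2.5pb, so pb = 33.
Sellers receive ps = 33 + 12 = 45; q' = 222 − 3.5·33 = 106.5.

q' = 106.5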